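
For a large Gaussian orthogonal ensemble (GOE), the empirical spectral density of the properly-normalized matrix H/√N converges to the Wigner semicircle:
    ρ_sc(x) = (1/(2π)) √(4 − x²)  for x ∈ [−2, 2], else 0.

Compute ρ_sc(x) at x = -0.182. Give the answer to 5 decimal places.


ρ_sc(x) = (1/(2π)) √(4 − x²). With x = -0.182:
  4 − x² = 4 − (-0.182)² = 4 − 0.033124 = 3.966876.
  √(4 − x²) = 1.991702.
  1/(2π) = 0.159155.
  ρ_sc(-0.182) = 0.159155 · 1.991702 = 0.316989.

Rounded to 5 decimal places: ρ_sc(-0.182) ≈ 0.31699.


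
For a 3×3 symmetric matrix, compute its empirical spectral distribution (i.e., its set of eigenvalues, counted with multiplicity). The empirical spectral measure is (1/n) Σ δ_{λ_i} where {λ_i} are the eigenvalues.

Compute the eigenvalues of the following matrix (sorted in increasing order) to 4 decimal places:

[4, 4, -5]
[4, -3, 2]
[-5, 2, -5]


Since M is real symmetric, all three eigenvalues are real; they are the roots of det(λI − M) = λ³ − (tr M) λ² + s λ − det M, where s is the sum of the principal 2×2 minors.
tr M = 4 + (-3) + (-5) = -4.
s = (4·(-3) − 4²) + (4·(-5) − (-5)²) + ((-3)·(-5) − 2²) = -28 + (-45) + 11 = -62.
det M (expand along row 1) = 4·11 − 4·(-10) + (-5)·(-7) = 119.
Characteristic polynomial: λ³ + 4λ² − 62λ − 119 = 0.
Substitute λ = y + (tr M)/3 = y − 1.333333 to remove the quadratic term: y³ + p·y + q = 0 with p = s − (tr M)²/3 = -67.333333 and q = −2(tr M)³/27 + (tr M)·s/3 − det M = -31.592593.
Three real roots ⇒ use the trigonometric (Viète) form: r = 2√(−p/3) = 9.475114, φ = arccos(3q/(p·r)) = arccos(0.148557) = 1.421688 rad.
y_k = r·cos(φ/3 − 2πk/3) for k = 0, 1, 2 gives y = 8.430929, -0.470746, -7.960183.
λ_k = y_k − 1.333333 gives λ = 7.0976, -1.8041, -9.2935 (check: the sum is -4.0000 = tr M).

Eigenvalues sorted in increasing order: [-9.2935, -1.8041, 7.0976].


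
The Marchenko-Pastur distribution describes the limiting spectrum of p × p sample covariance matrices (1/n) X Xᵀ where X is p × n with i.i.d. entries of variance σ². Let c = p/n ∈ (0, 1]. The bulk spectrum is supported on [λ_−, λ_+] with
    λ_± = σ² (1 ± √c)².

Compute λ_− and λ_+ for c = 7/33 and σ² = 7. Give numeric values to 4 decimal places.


c = 7/33 = 0.212121; √c = 0.460566.
λ_− = σ² (1 − √c)² = 7 · (1 − 0.460566)² = 7 · (0.539434)² = 2.036922.
λ_+ = σ² (1 + √c)² = 7 · (1 + 0.460566)² = 7 · (1.460566)² = 14.932775.

Rounded to 4 decimal places: λ_− ≈ 2.0369, λ_+ ≈ 14.9328.


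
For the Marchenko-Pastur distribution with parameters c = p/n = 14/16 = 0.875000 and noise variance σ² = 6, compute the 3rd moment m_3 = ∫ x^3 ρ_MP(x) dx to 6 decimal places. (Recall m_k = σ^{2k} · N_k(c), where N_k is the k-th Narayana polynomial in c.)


E[X³] = σ⁶ (1 + 3c + c²) (third MP moment). With σ² = 6 (so σ⁶ = 216) and c = 14/16 = 0.875000: E[X³] = 216 · (1 + 3·0.875000 + (0.875000)²) = 216 · 4.390625.

So E[X^3] = 948.375000.


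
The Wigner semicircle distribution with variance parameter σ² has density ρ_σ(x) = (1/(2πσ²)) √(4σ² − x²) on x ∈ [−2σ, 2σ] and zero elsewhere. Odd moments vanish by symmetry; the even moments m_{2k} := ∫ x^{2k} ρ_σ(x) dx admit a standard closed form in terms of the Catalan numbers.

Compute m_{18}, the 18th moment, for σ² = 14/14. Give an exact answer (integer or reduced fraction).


By the scaled semicircle moment identity, m_{2k} = σ^{2k} · C_k with k = 9.
C_9 = (1/(k+1)) · C(2k, k) = (1/10) · C(18, 9) = (1/10) · 48620 = 4862.
σ^{2k} = (σ²)^k = (14/14)^9 = 1.

Therefore m_{18} = σ^{18} · C_9 = 1 · 4862 = 4862.


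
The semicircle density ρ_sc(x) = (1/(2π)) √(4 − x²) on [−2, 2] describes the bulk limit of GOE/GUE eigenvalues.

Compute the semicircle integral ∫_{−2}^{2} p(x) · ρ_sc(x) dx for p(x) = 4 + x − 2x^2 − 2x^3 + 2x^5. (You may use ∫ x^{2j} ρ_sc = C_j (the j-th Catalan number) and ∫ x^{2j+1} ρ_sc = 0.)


Write p(x) = Σ a_i x^i, split into monomials and integrate each against ρ_sc separately.
Using ∫ x^{2j} ρ_sc = C_j = (1/(j+1)) C(2j, j) (Catalan numbers) and ∫ x^{2j+1} ρ_sc = 0 (odd monomials vanish by symmetry):
  i = 0 (even): a_0 · C_{0} = 4 · 1 = 4
  i = 1 (odd): ∫ x^1 ρ_sc = 0 (vanishes)
  i = 2 (even): a_2 · C_{1} = -2 · 1 = -2
  i = 3 (odd): ∫ x^3 ρ_sc = 0 (vanishes)
  i = 5 (odd): ∫ x^5 ρ_sc = 0 (vanishes)

Summing the contributions: ∫_{−2}^{2} p(x) ρ_sc(x) dx = 4 + (-2) = 2.


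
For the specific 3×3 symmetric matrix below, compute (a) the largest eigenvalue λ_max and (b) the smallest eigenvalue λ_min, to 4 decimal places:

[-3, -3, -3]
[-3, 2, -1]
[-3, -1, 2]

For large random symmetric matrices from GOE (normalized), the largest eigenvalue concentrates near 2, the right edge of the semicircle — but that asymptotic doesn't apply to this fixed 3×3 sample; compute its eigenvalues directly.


Since M is real symmetric, all three eigenvalues are real; they are the roots of det(λI − M) = λ³ − (tr M) λ² + s λ − det M, where s is the sum of the principal 2×2 minors.
tr M = -3 + 2 + 2 = 1.
s = ((-3)·2 − (-3)²) + ((-3)·2 − (-3)²) + (2·2 − (-1)²) = -15 + (-15) + 3 = -27.
det M (expand along row 1) = (-3)·3 − (-3)·(-9) + (-3)·9 = -63.
Characteristic polynomial: λ³ − λ² − 27λ + 63 = 0.
Substitute λ = y + (tr M)/3 = y + 0.333333 to remove the quadratic term: y³ + p·y + q = 0 with p = s − (tr M)²/3 = -27.333333 and q = −2(tr M)³/27 + (tr M)·s/3 − det M = 53.925926.
Three real roots ⇒ use the trigonometric (Viète) form: r = 2√(−p/3) = 6.036923, φ = arccos(3q/(p·r)) = arccos(-0.980416) = 2.943362 rad.
y_k = r·cos(φ/3 − 2πk/3) for k = 0, 1, 2 gives y = 3.357082, 2.666667, -6.023749.
λ_k = y_k + 0.333333 gives λ = 3.6904, 3.0000, -5.6904 (check: the sum is 1.0000 = tr M).

Hence λ_max = 3.6904 and λ_min = -5.6904.


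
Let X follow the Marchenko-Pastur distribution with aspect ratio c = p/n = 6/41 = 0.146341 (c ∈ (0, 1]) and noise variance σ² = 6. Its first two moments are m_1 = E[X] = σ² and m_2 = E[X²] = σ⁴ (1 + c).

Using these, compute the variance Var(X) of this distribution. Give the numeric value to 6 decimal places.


m_1 = E[X] = σ² = 6, so m_1² = 36.
m_2 = E[X²] = σ⁴ (1 + c) = 36 · (1 + 0.146341) = 36 · 1.146341 = 41.268293.
(Note m_2 − m_1² simplifies to c · σ⁴ = 0.146341 · 36.)

Var(X) = m_2 − m_1² = 41.268293 − 36 = 5.268293.


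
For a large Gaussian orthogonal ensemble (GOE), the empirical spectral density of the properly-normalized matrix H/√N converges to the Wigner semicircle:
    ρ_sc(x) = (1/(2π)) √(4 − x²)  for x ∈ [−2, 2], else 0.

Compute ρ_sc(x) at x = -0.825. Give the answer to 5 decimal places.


ρ_sc(x) = (1/(2π)) √(4 − x²). With x = -0.825:
  4 − x² = 4 − (-0.825)² = 4 − 0.680625 = 3.319375.
  √(4 − x²) = 1.821915.
  1/(2π) = 0.159155.
  ρ_sc(-0.825) = 0.159155 · 1.821915 = 0.289967.

Rounded to 5 decimal places: ρ_sc(-0.825) ≈ 0.28997.


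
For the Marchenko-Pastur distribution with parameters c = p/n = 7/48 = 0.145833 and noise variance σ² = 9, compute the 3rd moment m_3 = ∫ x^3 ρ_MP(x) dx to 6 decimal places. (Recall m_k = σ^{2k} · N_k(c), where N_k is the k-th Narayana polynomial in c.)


E[X³] = σ⁶ (1 + 3c + c²) (third MP moment). With σ² = 9 (so σ⁶ = 729) and c = 7/48 = 0.145833: E[X³] = 729 · (1 + 3·0.145833 + (0.145833)²) = 729 · 1.458767.

So E[X^3] = 1063.441406.


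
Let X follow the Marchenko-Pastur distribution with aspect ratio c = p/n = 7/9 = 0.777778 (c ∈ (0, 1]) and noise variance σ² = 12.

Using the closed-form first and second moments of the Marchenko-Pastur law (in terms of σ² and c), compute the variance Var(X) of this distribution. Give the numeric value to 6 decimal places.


Recall the MP moments m_1 = E[X] = σ² and m_2 = E[X²] = σ⁴ (1 + c).
m_1 = E[X] = σ² = 12, so m_1² = 144.
m_2 = E[X²] = σ⁴ (1 + c) = 144 · (1 + 0.777778) = 144 · 1.777778 = 256.000000.
(Note m_2 − m_1² simplifies to c · σ⁴ = 0.777778 · 144.)

Var(X) = m_2 − m_1² = 256.000000 − 144 = 112.000000.


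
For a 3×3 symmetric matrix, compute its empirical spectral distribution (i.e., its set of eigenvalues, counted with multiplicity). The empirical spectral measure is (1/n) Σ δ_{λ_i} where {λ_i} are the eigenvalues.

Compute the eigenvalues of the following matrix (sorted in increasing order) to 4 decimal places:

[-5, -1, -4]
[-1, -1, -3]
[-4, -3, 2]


Since M is real symmetric, all three eigenvalues are real; they are the roots of det(λI − M) = λ³ − (tr M) λ² + s λ − det M, where s is the sum of the principal 2×2 minors.
tr M = -5 + (-1) + 2 = -4.
s = ((-5)·(-1) − (-1)²) + ((-5)·2 − (-4)²) + ((-1)·2 − (-3)²) = 4 + (-26) + (-11) = -33.
det M (expand along row 1) = (-5)·(-11) − (-1)·(-14) + (-4)·(-1) = 45.
Characteristic polynomial: λ³ + 4λ² − 33λ − 45 = 0.
Substitute λ = y + (tr M)/3 = y − 1.333333 to remove the quadratic term: y³ + p·y + q = 0 with p = s − (tr M)²/3 = -38.333333 and q = −2(tr M)³/27 + (tr M)·s/3 − det M = 3.740741.
Three real roots ⇒ use the trigonometric (Viète) form: r = 2√(−p/3) = 7.149204, φ = arccos(3q/(p·r)) = arccos(-0.040949) = 1.611757 rad.
y_k = r·cos(φ/3 − 2πk/3) for k = 0, 1, 2 gives y = 6.142010, 0.097609, -6.239619.
λ_k = y_k − 1.333333 gives λ = 4.8087, -1.2357, -7.5730 (check: the sum is -4.0000 = tr M).

Eigenvalues sorted in increasing order: [-7.5730, -1.2357, 4.8087].


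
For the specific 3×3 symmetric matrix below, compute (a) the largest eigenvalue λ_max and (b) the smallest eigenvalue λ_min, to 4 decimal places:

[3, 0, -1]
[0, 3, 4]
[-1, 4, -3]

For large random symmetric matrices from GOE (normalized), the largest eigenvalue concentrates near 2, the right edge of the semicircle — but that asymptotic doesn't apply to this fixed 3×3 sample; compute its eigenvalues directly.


Since M is real symmetric, all three eigenvalues are real; they are the roots of det(λI − M) = λ³ − (tr M) λ² + s λ − det M, where s is the sum of the principal 2×2 minors.
tr M = 3 + 3 + (-3) = 3.
s = (3·3 − 0²) + (3·(-3) − (-1)²) + (3·(-3) − 4²) = 9 + (-10) + (-25) = -26.
det M (expand along row 1) = 3·(-25) − 0·4 + (-1)·3 = -78.
Characteristic polynomial: λ³ − 3λ² − 26λ + 78 = 0.
Substitute λ = y + (tr M)/3 = y + 1.000000 to remove the quadratic term: y³ + p·y + q = 0 with p = s − (tr M)²/3 = -29.000000 and q = −2(tr M)³/27 + (tr M)·s/3 − det M = 50.000000.
Three real roots ⇒ use the trigonometric (Viète) form: r = 2√(−p/3) = 6.218253, φ = arccos(3q/(p·r)) = arccos(-0.831811) = 2.553160 rad.
y_k = r·cos(φ/3 − 2πk/3) for k = 0, 1, 2 gives y = 4.099020, 2.000000, -6.099020.
λ_k = y_k + 1.000000 gives λ = 5.0990, 3.0000, -5.0990 (check: the sum is 3.0000 = tr M).

Hence λ_max = 5.0990 and λ_min = -5.0990.


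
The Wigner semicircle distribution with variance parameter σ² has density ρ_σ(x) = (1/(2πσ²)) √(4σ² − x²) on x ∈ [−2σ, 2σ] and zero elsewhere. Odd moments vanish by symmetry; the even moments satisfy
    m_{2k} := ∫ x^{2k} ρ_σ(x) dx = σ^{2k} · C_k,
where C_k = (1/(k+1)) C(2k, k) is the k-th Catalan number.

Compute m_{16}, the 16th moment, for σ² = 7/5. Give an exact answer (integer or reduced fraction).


By the scaled semicircle moment identity, m_{2k} = σ^{2k} · C_k with k = 8.
C_8 = (1/(k+1)) · C(2k, k) = (1/9) · C(16, 8) = (1/9) · 12870 = 1430.
σ^{2k} = (σ²)^k = (7/5)^8 = 5764801/390625.

Therefore m_{16} = σ^{16} · C_8 = (5764801/390625) · 1430 = 1648733086/78125.


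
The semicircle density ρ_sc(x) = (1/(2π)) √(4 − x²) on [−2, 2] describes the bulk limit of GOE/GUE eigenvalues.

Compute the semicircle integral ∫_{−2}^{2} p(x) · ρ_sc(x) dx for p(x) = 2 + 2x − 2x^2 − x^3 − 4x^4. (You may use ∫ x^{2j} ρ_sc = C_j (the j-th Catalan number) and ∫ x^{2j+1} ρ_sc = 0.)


Write p(x) = Σ a_i x^i, split into monomials and integrate each against ρ_sc separately.
Using ∫ x^{2j} ρ_sc = C_j = (1/(j+1)) C(2j, j) (Catalan numbers) and ∫ x^{2j+1} ρ_sc = 0 (odd monomials vanish by symmetry):
  i = 0 (even): a_0 · C_{0} = 2 · 1 = 2
  i = 1 (odd): ∫ x^1 ρ_sc = 0 (vanishes)
  i = 2 (even): a_2 · C_{1} = -2 · 1 = -2
  i = 3 (odd): ∫ x^3 ρ_sc = 0 (vanishes)
  i = 4 (even): a_4 · C_{2} = -4 · 2 = -8

Summing the contributions: ∫_{−2}^{2} p(x) ρ_sc(x) dx = 2 + (-2) + (-8) = -8.


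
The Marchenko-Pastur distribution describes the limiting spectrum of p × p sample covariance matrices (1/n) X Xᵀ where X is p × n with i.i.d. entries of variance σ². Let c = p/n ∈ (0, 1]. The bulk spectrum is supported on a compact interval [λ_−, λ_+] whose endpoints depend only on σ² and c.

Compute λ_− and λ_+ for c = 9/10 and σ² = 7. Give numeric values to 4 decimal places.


c = 9/10 = 0.900000; √c = 0.948683.
λ_− = σ² (1 − √c)² = 7 · (1 − 0.948683)² = 7 · (0.051317)² = 0.018434.
λ_+ = σ² (1 + √c)² = 7 · (1 + 0.948683)² = 7 · (1.948683)² = 26.581566.

Rounded to 4 decimal places: λ_− ≈ 0.0184, λ_+ ≈ 26.5816.


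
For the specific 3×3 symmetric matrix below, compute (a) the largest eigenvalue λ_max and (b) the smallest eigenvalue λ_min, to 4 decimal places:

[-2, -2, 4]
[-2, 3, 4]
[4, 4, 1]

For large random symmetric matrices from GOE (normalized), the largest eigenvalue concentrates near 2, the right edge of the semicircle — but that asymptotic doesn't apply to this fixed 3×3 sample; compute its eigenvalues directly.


Since M is real symmetric, all three eigenvalues are real; they are the roots of det(λI − M) = λ³ − (tr M) λ² + s λ − det M, where s is the sum of the principal 2×2 minors.
tr M = -2 + 3 + 1 = 2.
s = ((-2)·3 − (-2)²) + ((-2)·1 − 4²) + (3·1 − 4²) = -10 + (-18) + (-13) = -41.
det M (expand along row 1) = (-2)·(-13) − (-2)·(-18) + 4·(-20) = -90.
Characteristic polynomial: λ³ − 2λ² − 41λ + 90 = 0.
Substitute λ = y + (tr M)/3 = y + 0.666667 to remove the quadratic term: y³ + p·y + q = 0 with p = s − (tr M)²/3 = -42.333333 and q = −2(tr M)³/27 + (tr M)·s/3 − det M = 62.074074.
Three real roots ⇒ use the trigonometric (Viète) form: r = 2√(−p/3) = 7.512952, φ = arccos(3q/(p·r)) = arccos(-0.585516) = 2.196312 rad.
y_k = r·cos(φ/3 − 2πk/3) for k = 0, 1, 2 gives y = 5.587905, 1.555164, -7.143070.
λ_k = y_k + 0.666667 gives λ = 6.2546, 2.2218, -6.4764 (check: the sum is 2.0000 = tr M).

Hence λ_max = 6.2546 and λ_min = -6.4764.


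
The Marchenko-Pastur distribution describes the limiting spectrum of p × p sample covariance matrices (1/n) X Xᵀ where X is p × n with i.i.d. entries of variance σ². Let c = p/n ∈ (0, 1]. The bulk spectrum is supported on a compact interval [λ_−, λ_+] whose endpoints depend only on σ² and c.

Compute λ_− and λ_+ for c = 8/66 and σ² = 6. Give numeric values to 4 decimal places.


c = 8/66 = 0.121212; √c = 0.348155.
λ_− = σ² (1 − √c)² = 6 · (1 − 0.348155)² = 6 · (0.651845)² = 2.549409.
λ_+ = σ² (1 + √c)² = 6 · (1 + 0.348155)² = 6 · (1.348155)² = 10.905136.

Rounded to 4 decimal places: λ_− ≈ 2.5494, λ_+ ≈ 10.9051.


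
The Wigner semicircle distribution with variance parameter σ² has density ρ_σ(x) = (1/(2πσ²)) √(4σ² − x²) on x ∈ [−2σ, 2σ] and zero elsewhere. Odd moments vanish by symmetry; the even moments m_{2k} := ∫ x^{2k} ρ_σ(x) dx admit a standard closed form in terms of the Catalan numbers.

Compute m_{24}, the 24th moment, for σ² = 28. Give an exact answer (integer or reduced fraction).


By the scaled semicircle moment identity, m_{2k} = σ^{2k} · C_k with k = 12.
C_12 = (1/(k+1)) · C(2k, k) = (1/13) · C(24, 12) = (1/13) · 2704156 = 208012.
σ^{2k} = (σ²)^k = (28)^12 = 232218265089212416.

Therefore m_{24} = σ^{24} · C_12 = 232218265089212416 · 208012 = 48304185757737253076992.


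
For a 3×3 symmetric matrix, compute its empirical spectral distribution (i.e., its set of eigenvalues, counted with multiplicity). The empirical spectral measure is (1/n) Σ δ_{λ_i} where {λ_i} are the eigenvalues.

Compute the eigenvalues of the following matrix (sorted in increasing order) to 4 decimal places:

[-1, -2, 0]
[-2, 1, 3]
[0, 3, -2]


Since M is real symmetric, all three eigenvalues are real; they are the roots of det(λI − M) = λ³ − (tr M) λ² + s λ − det M, where s is the sum of the principal 2×2 minors.
tr M = -1 + 1 + (-2) = -2.
s = ((-1)·1 − (-2)²) + ((-1)·(-2) − 0²) + (1·(-2) − 3²) = -5 + 2 + (-11) = -14.
det M (expand along row 1) = (-1)·(-11) − (-2)·4 + 0·(-6) = 19.
Characteristic polynomial: λ³ + 2λ² − 14λ − 19 = 0.
Substitute λ = y + (tr M)/3 = y − 0.666667 to remove the quadratic term: y³ + p·y + q = 0 with p = s − (tr M)²/3 = -15.333333 and q = −2(tr M)³/27 + (tr M)·s/3 − det M = -9.074074.
Three real roots ⇒ use the trigonometric (Viète) form: r = 2√(−p/3) = 4.521553, φ = arccos(3q/(p·r)) = arccos(0.392644) = 1.167291 rad.
y_k = r·cos(φ/3 − 2πk/3) for k = 0, 1, 2 gives y = 4.183576, -0.606325, -3.577252.
λ_k = y_k − 0.666667 gives λ = 3.5169, -1.2730, -4.2439 (check: the sum is -2.0000 = tr M).

Eigenvalues sorted in increasing order: [-4.2439, -1.2730, 3.5169].


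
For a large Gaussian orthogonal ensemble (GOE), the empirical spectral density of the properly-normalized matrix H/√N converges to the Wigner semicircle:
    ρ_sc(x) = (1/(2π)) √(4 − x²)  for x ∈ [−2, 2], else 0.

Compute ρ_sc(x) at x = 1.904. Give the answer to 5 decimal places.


ρ_sc(x) = (1/(2π)) √(4 − x²). With x = 1.904:
  4 − x² = 4 − (1.904)² = 4 − 3.625216 = 0.374784.
  √(4 − x²) = 0.612196.
  1/(2π) = 0.159155.
  ρ_sc(1.904) = 0.159155 · 0.612196 = 0.097434.

Rounded to 5 decimal places: ρ_sc(1.904) ≈ 0.09743.


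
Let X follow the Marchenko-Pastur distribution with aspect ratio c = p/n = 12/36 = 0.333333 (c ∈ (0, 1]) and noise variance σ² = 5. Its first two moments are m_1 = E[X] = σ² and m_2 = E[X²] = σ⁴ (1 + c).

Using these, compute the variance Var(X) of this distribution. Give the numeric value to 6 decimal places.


m_1 = E[X] = σ² = 5, so m_1² = 25.
m_2 = E[X²] = σ⁴ (1 + c) = 25 · (1 + 0.333333) = 25 · 1.333333 = 33.333333.
(Note m_2 − m_1² simplifies to c · σ⁴ = 0.333333 · 25.)

Var(X) = m_2 − m_1² = 33.333333 − 25 = 8.333333.


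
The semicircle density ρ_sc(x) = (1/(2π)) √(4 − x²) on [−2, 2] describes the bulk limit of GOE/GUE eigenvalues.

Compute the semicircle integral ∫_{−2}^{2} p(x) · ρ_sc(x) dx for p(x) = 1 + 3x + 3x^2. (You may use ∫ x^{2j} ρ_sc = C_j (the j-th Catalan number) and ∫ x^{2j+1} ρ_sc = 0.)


Write p(x) = Σ a_i x^i, split into monomials and integrate each against ρ_sc separately.
Using ∫ x^{2j} ρ_sc = C_j = (1/(j+1)) C(2j, j) (Catalan numbers) and ∫ x^{2j+1} ρ_sc = 0 (odd monomials vanish by symmetry):
  i = 0 (even): a_0 · C_{0} = 1 · 1 = 1
  i = 1 (odd): ∫ x^1 ρ_sc = 0 (vanishes)
  i = 2 (even): a_2 · C_{1} = 3 · 1 = 3

Summing the contributions: ∫_{−2}^{2} p(x) ρ_sc(x) dx = 1 + 3 = 4.


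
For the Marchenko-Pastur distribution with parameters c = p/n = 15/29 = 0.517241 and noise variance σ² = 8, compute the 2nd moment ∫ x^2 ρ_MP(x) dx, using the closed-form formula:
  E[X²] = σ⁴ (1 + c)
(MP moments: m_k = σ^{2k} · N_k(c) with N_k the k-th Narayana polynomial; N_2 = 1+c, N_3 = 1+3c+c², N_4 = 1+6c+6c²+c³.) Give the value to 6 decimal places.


E[X²] = σ⁴ (1 + c) (second MP moment). With σ² = 8 (so σ⁴ = 64) and c = 15/29 = 0.517241: E[X²] = 64 · (1 + 0.517241) = 64 · 1.517241.

So E[X^2] = 97.103448.


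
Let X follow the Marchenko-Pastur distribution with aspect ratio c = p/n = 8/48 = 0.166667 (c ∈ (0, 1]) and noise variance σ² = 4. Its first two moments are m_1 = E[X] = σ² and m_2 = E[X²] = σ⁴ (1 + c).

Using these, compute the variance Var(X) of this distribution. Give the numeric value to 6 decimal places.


m_1 = E[X] = σ² = 4, so m_1² = 16.
m_2 = E[X²] = σ⁴ (1 + c) = 16 · (1 + 0.166667) = 16 · 1.166667 = 18.666667.
(Note m_2 − m_1² simplifies to c · σ⁴ = 0.166667 · 16.)

Var(X) = m_2 − m_1² = 18.666667 − 16 = 2.666667.


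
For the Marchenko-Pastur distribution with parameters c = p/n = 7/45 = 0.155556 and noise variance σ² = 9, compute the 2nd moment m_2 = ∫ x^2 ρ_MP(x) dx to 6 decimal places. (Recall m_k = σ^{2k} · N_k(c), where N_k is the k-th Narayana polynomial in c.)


E[X²] = σ⁴ (1 + c) (second MP moment). With σ² = 9 (so σ⁴ = 81) and c = 7/45 = 0.155556: E[X²] = 81 · (1 + 0.155556) = 81 · 1.155556.

So E[X^2] = 93.600000.


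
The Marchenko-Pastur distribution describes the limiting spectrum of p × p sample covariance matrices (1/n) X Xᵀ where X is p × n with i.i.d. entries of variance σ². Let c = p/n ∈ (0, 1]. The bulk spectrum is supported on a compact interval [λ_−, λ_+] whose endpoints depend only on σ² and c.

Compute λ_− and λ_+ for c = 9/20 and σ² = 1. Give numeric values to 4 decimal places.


c = 9/20 = 0.450000; √c = 0.670820.
λ_− = σ² (1 − √c)² = 1 · (1 − 0.670820)² = 1 · (0.329180)² = 0.108359.
λ_+ = σ² (1 + √c)² = 1 · (1 + 0.670820)² = 1 · (1.670820)² = 2.791641.

Rounded to 4 decimal places: λ_− ≈ 0.1084, λ_+ ≈ 2.7916.


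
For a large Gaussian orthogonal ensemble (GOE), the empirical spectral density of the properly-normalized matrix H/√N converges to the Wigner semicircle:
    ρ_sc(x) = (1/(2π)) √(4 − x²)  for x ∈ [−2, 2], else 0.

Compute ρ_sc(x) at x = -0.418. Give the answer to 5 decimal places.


ρ_sc(x) = (1/(2π)) √(4 − x²). With x = -0.418:
  4 − x² = 4 − (-0.418)² = 4 − 0.174724 = 3.825276.
  √(4 − x²) = 1.955831.
  1/(2π) = 0.159155.
  ρ_sc(-0.418) = 0.159155 · 1.955831 = 0.311280.

Rounded to 5 decimal places: ρ_sc(-0.418) ≈ 0.31128.


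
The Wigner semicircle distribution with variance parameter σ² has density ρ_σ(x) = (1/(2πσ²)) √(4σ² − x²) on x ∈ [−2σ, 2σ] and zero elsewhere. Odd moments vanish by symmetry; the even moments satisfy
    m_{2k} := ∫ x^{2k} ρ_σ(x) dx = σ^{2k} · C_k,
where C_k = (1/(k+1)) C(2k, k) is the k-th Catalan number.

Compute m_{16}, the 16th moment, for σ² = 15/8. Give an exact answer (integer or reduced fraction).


By the scaled semicircle moment identity, m_{2k} = σ^{2k} · C_k with k = 8.
C_8 = (1/(k+1)) · C(2k, k) = (1/9) · C(16, 8) = (1/9) · 12870 = 1430.
σ^{2k} = (σ²)^k = (15/8)^8 = 2562890625/16777216.

Therefore m_{16} = σ^{16} · C_8 = (2562890625/16777216) · 1430 = 1832466796875/8388608.


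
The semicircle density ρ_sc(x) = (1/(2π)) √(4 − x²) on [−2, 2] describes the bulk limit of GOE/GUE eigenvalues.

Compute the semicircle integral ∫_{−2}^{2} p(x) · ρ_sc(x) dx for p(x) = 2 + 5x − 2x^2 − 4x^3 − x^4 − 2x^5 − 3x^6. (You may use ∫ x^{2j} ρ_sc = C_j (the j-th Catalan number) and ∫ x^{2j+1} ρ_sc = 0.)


Write p(x) = Σ a_i x^i, split into monomials and integrate each against ρ_sc separately.
Using ∫ x^{2j} ρ_sc = C_j = (1/(j+1)) C(2j, j) (Catalan numbers) and ∫ x^{2j+1} ρ_sc = 0 (odd monomials vanish by symmetry):
  i = 0 (even): a_0 · C_{0} = 2 · 1 = 2
  i = 1 (odd): ∫ x^1 ρ_sc = 0 (vanishes)
  i = 2 (even): a_2 · C_{1} = -2 · 1 = -2
  i = 3 (odd): ∫ x^3 ρ_sc = 0 (vanishes)
  i = 4 (even): a_4 · C_{2} = -1 · 2 = -2
  i = 5 (odd): ∫ x^5 ρ_sc = 0 (vanishes)
  i = 6 (even): a_6 · C_{3} = -3 · 5 = -15

Summing the contributions: ∫_{−2}^{2} p(x) ρ_sc(x) dx = 2 + (-2) + (-2) + (-15) = -17.


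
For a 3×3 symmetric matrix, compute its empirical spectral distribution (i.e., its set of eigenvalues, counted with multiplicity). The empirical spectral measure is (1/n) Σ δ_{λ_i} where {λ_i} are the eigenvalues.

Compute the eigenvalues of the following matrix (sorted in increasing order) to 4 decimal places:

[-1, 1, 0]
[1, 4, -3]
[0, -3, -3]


Since M is real symmetric, all three eigenvalues are real; they are the roots of det(λI − M) = λ³ − (tr M) λ² + s λ − det M, where s is the sum of the principal 2×2 minors.
tr M = -1 + 4 + (-3) = 0.
s = ((-1)·4 − 1²) + ((-1)·(-3) − 0²) + (4·(-3) − (-3)²) = -5 + 3 + (-21) = -23.
det M (expand along row 1) = (-1)·(-21) − 1·(-3) + 0·(-3) = 24.
Characteristic polynomial: λ³ − 23λ − 24 = 0.
Substitute λ = y + (tr M)/3 = y + 0.000000 to remove the quadratic term: y³ + p·y + q = 0 with p = s − (tr M)²/3 = -23.000000 and q = −2(tr M)³/27 + (tr M)·s/3 − det M = -24.000000.
Three real roots ⇒ use the trigonometric (Viète) form: r = 2√(−p/3) = 5.537749, φ = arccos(3q/(p·r)) = arccos(0.565290) = 0.970011 rad.
y_k = r·cos(φ/3 − 2πk/3) for k = 0, 1, 2 gives y = 5.250785, -1.101601, -4.149184.
λ_k = y_k + 0.000000 gives λ = 5.2508, -1.1016, -4.1492 (check: the sum is 0.0000 = tr M).

Eigenvalues sorted in increasing order: [-4.1492, -1.1016, 5.2508].


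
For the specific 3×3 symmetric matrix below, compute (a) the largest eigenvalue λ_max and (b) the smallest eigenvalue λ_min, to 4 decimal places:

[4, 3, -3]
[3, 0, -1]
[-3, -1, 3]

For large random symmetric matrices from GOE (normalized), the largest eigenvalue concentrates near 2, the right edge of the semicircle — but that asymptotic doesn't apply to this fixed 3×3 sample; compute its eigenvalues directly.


Since M is real symmetric, all three eigenvalues are real; they are the roots of det(λI − M) = λ³ − (tr M) λ² + s λ − det M, where s is the sum of the principal 2×2 minors.
tr M = 4 + 0 + 3 = 7.
s = (4·0 − 3²) + (4·3 − (-3)²) + (0·3 − (-1)²) = -9 + 3 + (-1) = -7.
det M (expand along row 1) = 4·(-1) − 3·6 + (-3)·(-3) = -13.
Characteristic polynomial: λ³ − 7λ² − 7λ + 13 = 0.
Substitute λ = y + (tr M)/3 = y + 2.333333 to remove the quadratic term: y³ + p·y + q = 0 with p = s − (tr M)²/3 = -23.333333 and q = −2(tr M)³/27 + (tr M)·s/3 − det M = -28.740741.
Three real roots ⇒ use the trigonometric (Viète) form: r = 2√(−p/3) = 5.577734, φ = arccos(3q/(p·r)) = arccos(0.662498) = 0.846647 rad.
y_k = r·cos(φ/3 − 2πk/3) for k = 0, 1, 2 gives y = 5.357082, -1.333333, -4.023749.
λ_k = y_k + 2.333333 gives λ = 7.6904, 1.0000, -1.6904 (check: the sum is 7.0000 = tr M).

Hence λ_max = 7.6904 and λ_min = -1.6904.


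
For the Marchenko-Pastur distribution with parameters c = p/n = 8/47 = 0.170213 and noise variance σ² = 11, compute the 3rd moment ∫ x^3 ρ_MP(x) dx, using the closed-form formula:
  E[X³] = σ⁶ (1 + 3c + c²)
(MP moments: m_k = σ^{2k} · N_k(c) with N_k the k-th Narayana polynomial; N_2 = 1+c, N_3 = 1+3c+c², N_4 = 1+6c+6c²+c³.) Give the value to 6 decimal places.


E[X³] = σ⁶ (1 + 3c + c²) (third MP moment). With σ² = 11 (so σ⁶ = 1331) and c = 8/47 = 0.170213: E[X³] = 1331 · (1 + 3·0.170213 + (0.170213)²) = 1331 · 1.539611.

So E[X^3] = 2049.221820.


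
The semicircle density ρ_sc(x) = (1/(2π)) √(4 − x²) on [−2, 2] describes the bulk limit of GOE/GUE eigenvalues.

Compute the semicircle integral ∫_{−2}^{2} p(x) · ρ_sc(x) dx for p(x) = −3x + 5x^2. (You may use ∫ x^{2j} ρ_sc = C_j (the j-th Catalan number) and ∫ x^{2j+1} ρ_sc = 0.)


Write p(x) = Σ a_i x^i, split into monomials and integrate each against ρ_sc separately.
Using ∫ x^{2j} ρ_sc = C_j = (1/(j+1)) C(2j, j) (Catalan numbers) and ∫ x^{2j+1} ρ_sc = 0 (odd monomials vanish by symmetry):
  i = 1 (odd): ∫ x^1 ρ_sc = 0 (vanishes)
  i = 2 (even): a_2 · C_{1} = 5 · 1 = 5

Summing the contributions: ∫_{−2}^{2} p(x) ρ_sc(x) dx = 5.


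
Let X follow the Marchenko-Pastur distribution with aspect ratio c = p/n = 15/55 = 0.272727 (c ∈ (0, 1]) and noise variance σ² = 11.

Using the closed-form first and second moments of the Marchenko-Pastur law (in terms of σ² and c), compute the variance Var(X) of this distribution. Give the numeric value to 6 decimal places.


Recall the MP moments m_1 = E[X] = σ² and m_2 = E[X²] = σ⁴ (1 + c).
m_1 = E[X] = σ² = 11, so m_1² = 121.
m_2 = E[X²] = σ⁴ (1 + c) = 121 · (1 + 0.272727) = 121 · 1.272727 = 154.000000.
(Note m_2 − m_1² simplifies to c · σ⁴ = 0.272727 · 121.)

Var(X) = m_2 − m_1² = 154.000000 − 121 = 33.000000.


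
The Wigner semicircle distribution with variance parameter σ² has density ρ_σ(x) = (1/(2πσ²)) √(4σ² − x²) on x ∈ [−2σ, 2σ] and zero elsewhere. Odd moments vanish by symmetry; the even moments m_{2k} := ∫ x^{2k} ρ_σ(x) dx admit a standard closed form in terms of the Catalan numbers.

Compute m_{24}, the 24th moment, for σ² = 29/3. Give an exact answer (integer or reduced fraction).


By the scaled semicircle moment identity, m_{2k} = σ^{2k} · C_k with k = 12.
C_12 = (1/(k+1)) · C(2k, k) = (1/13) · C(24, 12) = (1/13) · 2704156 = 208012.
σ^{2k} = (σ²)^k = (29/3)^12 = 353814783205469041/531441.

Therefore m_{24} = σ^{24} · C_12 = (353814783205469041/531441) · 208012 = 73597720684136026156492/531441.


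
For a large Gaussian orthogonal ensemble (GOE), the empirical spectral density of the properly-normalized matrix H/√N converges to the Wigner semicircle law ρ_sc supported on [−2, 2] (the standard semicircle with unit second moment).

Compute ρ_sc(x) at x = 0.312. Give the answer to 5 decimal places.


ρ_sc(x) = (1/(2π)) √(4 − x²). With x = 0.312:
  4 − x² = 4 − (0.312)² = 4 − 0.097344 = 3.902656.
  √(4 − x²) = 1.975514.
  1/(2π) = 0.159155.
  ρ_sc(0.312) = 0.159155 · 1.975514 = 0.314413.

Rounded to 5 decimal places: ρ_sc(0.312) ≈ 0.31441.


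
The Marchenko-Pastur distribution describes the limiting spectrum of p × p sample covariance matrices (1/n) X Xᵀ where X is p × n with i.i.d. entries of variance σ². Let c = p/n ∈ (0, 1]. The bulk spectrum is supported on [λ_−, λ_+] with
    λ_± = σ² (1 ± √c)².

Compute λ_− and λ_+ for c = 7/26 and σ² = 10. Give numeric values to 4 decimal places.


c = 7/26 = 0.269231; √c = 0.518875.
λ_− = σ² (1 − √c)² = 10 · (1 − 0.518875)² = 10 · (0.481125)² = 2.314817.
λ_+ = σ² (1 + √c)² = 10 · (1 + 0.518875)² = 10 · (1.518875)² = 23.069798.

Rounded to 4 decimal places: λ_− ≈ 2.3148, λ_+ ≈ 23.0698.


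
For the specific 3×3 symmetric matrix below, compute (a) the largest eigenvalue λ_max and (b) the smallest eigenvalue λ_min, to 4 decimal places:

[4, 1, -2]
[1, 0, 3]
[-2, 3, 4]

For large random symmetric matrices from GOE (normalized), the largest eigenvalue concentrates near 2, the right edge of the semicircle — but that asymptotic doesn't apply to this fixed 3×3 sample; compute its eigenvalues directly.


Since M is real symmetric, all three eigenvalues are real; they are the roots of det(λI − M) = λ³ − (tr M) λ² + s λ − det M, where s is the sum of the principal 2×2 minors.
tr M = 4 + 0 + 4 = 8.
s = (4·0 − 1²) + (4·4 − (-2)²) + (0·4 − 3²) = -1 + 12 + (-9) = 2.
det M (expand along row 1) = 4·(-9) − 1·10 + (-2)·3 = -52.
Characteristic polynomial: λ³ − 8λ² + 2λ + 52 = 0.
Substitute λ = y + (tr M)/3 = y + 2.666667 to remove the quadratic term: y³ + p·y + q = 0 with p = s − (tr M)²/3 = -19.333333 and q = −2(tr M)³/27 + (tr M)·s/3 − det M = 19.407407.
Three real roots ⇒ use the trigonometric (Viète) form: r = 2√(−p/3) = 5.077182, φ = arccos(3q/(p·r)) = arccos(-0.593143) = 2.205753 rad.
y_k = r·cos(φ/3 − 2πk/3) for k = 0, 1, 2 gives y = 3.765555, 1.066592, -4.832147.
λ_k = y_k + 2.666667 gives λ = 6.4322, 3.7333, -2.1655 (check: the sum is 8.0000 = tr M).

Hence λ_max = 6.4322 and λ_min = -2.1655.


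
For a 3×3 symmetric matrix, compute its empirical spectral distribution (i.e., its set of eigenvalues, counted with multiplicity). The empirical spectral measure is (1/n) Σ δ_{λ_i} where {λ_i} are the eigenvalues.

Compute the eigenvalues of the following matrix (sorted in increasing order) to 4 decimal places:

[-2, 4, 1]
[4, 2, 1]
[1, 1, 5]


Since M is real symmetric, all three eigenvalues are real; they are the roots of det(λI − M) = λ³ − (tr M) λ² + s λ − det M, where s is the sum of the principal 2×2 minors.
tr M = -2 + 2 + 5 = 5.
s = ((-2)·2 − 4²) + ((-2)·5 − 1²) + (2·5 − 1²) = -20 + (-11) + 9 = -22.
det M (expand along row 1) = (-2)·9 − 4·19 + 1·2 = -92.
Characteristic polynomial: λ³ − 5λ² − 22λ + 92 = 0.
Substitute λ = y + (tr M)/3 = y + 1.666667 to remove the quadratic term: y³ + p·y + q = 0 with p = s − (tr M)²/3 = -30.333333 and q = −2(tr M)³/27 + (tr M)·s/3 − det M = 46.074074.
Three real roots ⇒ use the trigonometric (Viète) form: r = 2√(−p/3) = 6.359595, φ = arccos(3q/(p·r)) = arccos(-0.716520) = 2.369597 rad.
y_k = r·cos(φ/3 − 2πk/3) for k = 0, 1, 2 gives y = 4.476778, 1.673411, -6.150189.
λ_k = y_k + 1.666667 gives λ = 6.1434, 3.3401, -4.4835 (check: the sum is 5.0000 = tr M).

Eigenvalues sorted in increasing order: [-4.4835, 3.3401, 6.1434].


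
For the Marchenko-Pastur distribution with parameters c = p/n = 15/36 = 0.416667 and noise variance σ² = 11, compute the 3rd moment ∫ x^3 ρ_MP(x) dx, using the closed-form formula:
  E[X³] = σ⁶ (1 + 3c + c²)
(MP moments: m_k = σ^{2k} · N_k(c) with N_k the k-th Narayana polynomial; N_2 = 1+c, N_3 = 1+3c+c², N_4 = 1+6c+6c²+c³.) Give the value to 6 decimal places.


E[X³] = σ⁶ (1 + 3c + c²) (third MP moment). With σ² = 11 (so σ⁶ = 1331) and c = 15/36 = 0.416667: E[X³] = 1331 · (1 + 3·0.416667 + (0.416667)²) = 1331 · 2.423611.

So E[X^3] = 3225.826389.


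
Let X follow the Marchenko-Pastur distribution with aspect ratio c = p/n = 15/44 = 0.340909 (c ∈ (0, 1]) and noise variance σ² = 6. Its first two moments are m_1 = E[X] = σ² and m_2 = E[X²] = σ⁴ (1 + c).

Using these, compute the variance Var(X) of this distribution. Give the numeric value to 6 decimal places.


m_1 = E[X] = σ² = 6, so m_1² = 36.
m_2 = E[X²] = σ⁴ (1 + c) = 36 · (1 + 0.340909) = 36 · 1.340909 = 48.272727.
(Note m_2 − m_1² simplifies to c · σ⁴ = 0.340909 · 36.)

Var(X) = m_2 − m_1² = 48.272727 − 36 = 12.272727.


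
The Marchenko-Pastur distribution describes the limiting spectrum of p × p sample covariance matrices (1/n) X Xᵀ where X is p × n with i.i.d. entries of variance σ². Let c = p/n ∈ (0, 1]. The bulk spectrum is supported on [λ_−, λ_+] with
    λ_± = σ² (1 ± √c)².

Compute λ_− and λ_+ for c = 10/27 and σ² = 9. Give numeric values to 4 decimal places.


c = 10/27 = 0.370370; √c = 0.608581.
λ_− = σ² (1 − √c)² = 9 · (1 − 0.608581)² = 9 · (0.391419)² = 1.378882.
λ_+ = σ² (1 + √c)² = 9 · (1 + 0.608581)² = 9 · (1.608581)² = 23.287784.

Rounded to 4 decimal places: λ_− ≈ 1.3789, λ_+ ≈ 23.2878.


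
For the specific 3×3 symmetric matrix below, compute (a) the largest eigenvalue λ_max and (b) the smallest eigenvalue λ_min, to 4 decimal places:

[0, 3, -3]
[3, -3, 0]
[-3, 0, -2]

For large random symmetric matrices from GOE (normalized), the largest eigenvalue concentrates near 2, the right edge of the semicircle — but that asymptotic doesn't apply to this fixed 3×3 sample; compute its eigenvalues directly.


Since M is real symmetric, all three eigenvalues are real; they are the roots of det(λI − M) = λ³ − (tr M) λ² + s λ − det M, where s is the sum of the principal 2×2 minors.
tr M = 0 + (-3) + (-2) = -5.
s = (0·(-3) − 3²) + (0·(-2) − (-3)²) + ((-3)·(-2) − 0²) = -9 + (-9) + 6 = -12.
det M (expand along row 1) = 0·6 − 3·(-6) + (-3)·(-9) = 45.
Characteristic polynomial: λ³ + 5λ² − 12λ − 45 = 0.
Substitute λ = y + (tr M)/3 = y − 1.666667 to remove the quadratic term: y³ + p·y + q = 0 with p = s − (tr M)²/3 = -20.333333 and q = −2(tr M)³/27 + (tr M)·s/3 − det M = -15.740741.
Three real roots ⇒ use the trigonometric (Viète) form: r = 2√(−p/3) = 5.206833, φ = arccos(3q/(p·r)) = arccos(0.446030) = 1.108471 rad.
y_k = r·cos(φ/3 − 2πk/3) for k = 0, 1, 2 gives y = 4.855432, -0.799244, -4.056188.
λ_k = y_k − 1.666667 gives λ = 3.1888, -2.4659, -5.7229 (check: the sum is -5.0000 = tr M).

Hence λ_max = 3.1888 and λ_min = -5.7229.


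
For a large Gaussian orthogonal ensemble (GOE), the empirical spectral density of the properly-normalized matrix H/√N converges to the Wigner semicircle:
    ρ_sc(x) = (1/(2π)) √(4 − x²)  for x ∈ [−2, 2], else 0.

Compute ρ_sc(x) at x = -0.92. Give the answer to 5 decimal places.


ρ_sc(x) = (1/(2π)) √(4 − x²). With x = -0.92:
  4 − x² = 4 − (-0.92)² = 4 − 0.846400 = 3.153600.
  √(4 − x²) = 1.775838.
  1/(2π) = 0.159155.
  ρ_sc(-0.92) = 0.159155 · 1.775838 = 0.282633.

Rounded to 5 decimal places: ρ_sc(-0.92) ≈ 0.28263.


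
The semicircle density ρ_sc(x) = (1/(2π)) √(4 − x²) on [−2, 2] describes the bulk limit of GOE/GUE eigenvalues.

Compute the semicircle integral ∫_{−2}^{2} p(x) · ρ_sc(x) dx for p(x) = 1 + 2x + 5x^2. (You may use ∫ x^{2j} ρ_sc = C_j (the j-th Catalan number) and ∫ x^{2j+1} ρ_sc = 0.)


Write p(x) = Σ a_i x^i, split into monomials and integrate each against ρ_sc separately.
Using ∫ x^{2j} ρ_sc = C_j = (1/(j+1)) C(2j, j) (Catalan numbers) and ∫ x^{2j+1} ρ_sc = 0 (odd monomials vanish by symmetry):
  i = 0 (even): a_0 · C_{0} = 1 · 1 = 1
  i = 1 (odd): ∫ x^1 ρ_sc = 0 (vanishes)
  i = 2 (even): a_2 · C_{1} = 5 · 1 = 5

Summing the contributions: ∫_{−2}^{2} p(x) ρ_sc(x) dx = 1 + 5 = 6.


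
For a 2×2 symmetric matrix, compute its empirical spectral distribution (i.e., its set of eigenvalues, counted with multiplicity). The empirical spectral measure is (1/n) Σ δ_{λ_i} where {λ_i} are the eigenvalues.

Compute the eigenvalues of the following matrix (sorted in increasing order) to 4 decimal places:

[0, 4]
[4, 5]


Since M is real symmetric, both eigenvalues are real; they are the roots of det(λI − M) = λ² − (tr M) λ + det M.
tr M = 0 + 5 = 5.
det M = 0·5 − 4² = 0 − 16 = -16.
Characteristic polynomial: λ² − 5λ − 16 = 0.
Discriminant Δ = (tr M)² − 4·det M = 25 − (-64) = 89; √Δ = 9.433981.
λ = (tr M ± √Δ)/2 = (5 ± 9.433981)/2, giving (tr M − √Δ)/2 = -2.2170 and (tr M + √Δ)/2 = 7.2170.

Eigenvalues sorted in increasing order: [-2.2170, 7.2170].


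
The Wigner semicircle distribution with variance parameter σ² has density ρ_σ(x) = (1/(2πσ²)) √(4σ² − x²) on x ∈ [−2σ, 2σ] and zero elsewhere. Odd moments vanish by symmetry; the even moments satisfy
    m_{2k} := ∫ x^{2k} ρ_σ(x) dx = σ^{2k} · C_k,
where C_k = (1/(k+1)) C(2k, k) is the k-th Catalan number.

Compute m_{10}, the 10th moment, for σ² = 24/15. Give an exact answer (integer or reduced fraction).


By the scaled semicircle moment identity, m_{2k} = σ^{2k} · C_k with k = 5.
C_5 = (1/(k+1)) · C(2k, k) = (1/6) · C(10, 5) = (1/6) · 252 = 42.
σ^{2k} = (σ²)^k = (24/15)^5 = 32768/3125.

Therefore m_{10} = σ^{10} · C_5 = (32768/3125) · 42 = 1376256/3125.


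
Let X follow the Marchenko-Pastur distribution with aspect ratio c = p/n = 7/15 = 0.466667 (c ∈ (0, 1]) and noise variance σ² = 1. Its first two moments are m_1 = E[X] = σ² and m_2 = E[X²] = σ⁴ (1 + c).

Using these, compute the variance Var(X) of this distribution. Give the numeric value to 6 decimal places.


m_1 = E[X] = σ² = 1, so m_1² = 1.
m_2 = E[X²] = σ⁴ (1 + c) = 1 · (1 + 0.466667) = 1 · 1.466667 = 1.466667.
(Note m_2 − m_1² simplifies to c · σ⁴ = 0.466667 · 1.)

Var(X) = m_2 − m_1² = 1.466667 − 1 = 0.466667.


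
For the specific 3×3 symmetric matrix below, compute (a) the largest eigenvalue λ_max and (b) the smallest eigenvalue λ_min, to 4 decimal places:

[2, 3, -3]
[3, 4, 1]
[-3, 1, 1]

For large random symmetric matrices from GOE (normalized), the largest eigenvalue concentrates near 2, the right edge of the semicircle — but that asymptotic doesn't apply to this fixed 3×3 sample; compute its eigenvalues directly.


Since M is real symmetric, all three eigenvalues are real; they are the roots of det(λI − M) = λ³ − (tr M) λ² + s λ − det M, where s is the sum of the principal 2×2 minors.
tr M = 2 + 4 + 1 = 7.
s = (2·4 − 3²) + (2·1 − (-3)²) + (4·1 − 1²) = -1 + (-7) + 3 = -5.
det M (expand along row 1) = 2·3 − 3·6 + (-3)·15 = -57.
Characteristic polynomial: λ³ − 7λ² − 5λ + 57 = 0.
Substitute λ = y + (tr M)/3 = y + 2.333333 to remove the quadratic term: y³ + p·y + q = 0 with p = s − (tr M)²/3 = -21.333333 and q = −2(tr M)³/27 + (tr M)·s/3 − det M = 19.925926.
Three real roots ⇒ use the trigonometric (Viète) form: r = 2√(−p/3) = 5.333333, φ = arccos(3q/(p·r)) = arccos(-0.525391) = 2.123970 rad.
y_k = r·cos(φ/3 − 2πk/3) for k = 0, 1, 2 gives y = 4.051576, 0.977857, -5.029433.
λ_k = y_k + 2.333333 gives λ = 6.3849, 3.3112, -2.6961 (check: the sum is 7.0000 = tr M).

Hence λ_max = 6.3849 and λ_min = -2.6961.
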